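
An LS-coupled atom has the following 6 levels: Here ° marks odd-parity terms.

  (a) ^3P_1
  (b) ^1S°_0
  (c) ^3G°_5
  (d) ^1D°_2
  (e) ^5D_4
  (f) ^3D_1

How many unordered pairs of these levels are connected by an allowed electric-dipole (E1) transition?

0

(a)–(b): forbidden (ΔS).
(a)–(c): forbidden (ΔL, ΔJ).
(a)–(d): forbidden (ΔS).
(a)–(e): forbidden (parity, ΔS, ΔJ).
(a)–(f): forbidden (parity).
(b)–(c): forbidden (parity, ΔS, ΔL, ΔJ).
(b)–(d): forbidden (parity, ΔL, ΔJ).
(b)–(e): forbidden (ΔS, ΔL, ΔJ).
(b)–(f): forbidden (ΔS, ΔL).
(c)–(d): forbidden (parity, ΔS, ΔL, ΔJ).
(c)–(e): forbidden (ΔS, ΔL).
(c)–(f): forbidden (ΔL, ΔJ).
(d)–(e): forbidden (ΔS, ΔJ).
(d)–(f): forbidden (ΔS).
(e)–(f): forbidden (parity, ΔS, ΔJ).
Allowed pairs: 0 of 15.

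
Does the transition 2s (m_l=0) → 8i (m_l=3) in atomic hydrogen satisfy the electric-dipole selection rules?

Δl = 6 − 0 = +6; the E1 rule Δl = ±1 is violated.
m_l: 0 → 3 (Δm_l = +3). |Δm_l| ≤ 1 violated.
The transition is electric-dipole forbidden.

forbidden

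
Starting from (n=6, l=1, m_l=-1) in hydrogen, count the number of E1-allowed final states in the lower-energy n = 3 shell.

4

E1 requires Δl = ±1, so l_f ∈ {0, 2}; with 0 ≤ l_f ≤ n_f−1 = 2, the allowed l_f values are {0, 2}.
For l_f = 0: m_f ∈ {m_i−1, m_i, m_i+1} ∩ [−0, 0] = {0} → 1 state.
For l_f = 2: m_f ∈ {m_i−1, m_i, m_i+1} ∩ [−2, 2] = {-2, -1, 0} → 3 states.
Total: 4.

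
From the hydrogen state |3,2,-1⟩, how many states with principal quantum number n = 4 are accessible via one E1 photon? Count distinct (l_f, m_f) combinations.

E1 requires Δl = ±1, so l_f ∈ {1, 3}; with 0 ≤ l_f ≤ n_f−1 = 3, the allowed l_f values are {1, 3}.
For l_f = 1: m_f ∈ {m_i−1, m_i, m_i+1} ∩ [−1, 1] = {-1, 0} → 2 states.
For l_f = 3: m_f ∈ {m_i−1, m_i, m_i+1} ∩ [−3, 3] = {-2, -1, 0} → 3 states.
Total: 5.

5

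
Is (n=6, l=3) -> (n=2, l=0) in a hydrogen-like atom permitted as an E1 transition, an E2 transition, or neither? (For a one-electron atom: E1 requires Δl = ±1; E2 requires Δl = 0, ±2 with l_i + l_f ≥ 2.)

Δl = 0 − 3 = -3; l_i + l_f = 3.
E1 (Δl = ±1): not satisfied.
E2 (Δl = 0,±2, l_i+l_f ≥ 2): not satisfied.

neither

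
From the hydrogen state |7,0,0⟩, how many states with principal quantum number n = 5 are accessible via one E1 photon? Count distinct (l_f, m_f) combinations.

3

E1 requires Δl = ±1, so l_f ∈ {-1, 1}; with 0 ≤ l_f ≤ n_f−1 = 4, the allowed l_f values are {1}.
For l_f = 1: m_f ∈ {m_i−1, m_i, m_i+1} ∩ [−1, 1] = {-1, 0, 1} → 3 states.
Total: 3.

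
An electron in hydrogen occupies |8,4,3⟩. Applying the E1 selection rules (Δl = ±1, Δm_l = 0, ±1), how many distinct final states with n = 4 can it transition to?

2

E1 requires Δl = ±1, so l_f ∈ {3, 5}; with 0 ≤ l_f ≤ n_f−1 = 3, the allowed l_f values are {3}.
For l_f = 3: m_f ∈ {m_i−1, m_i, m_i+1} ∩ [−3, 3] = {2, 3} → 2 states.
Total: 2.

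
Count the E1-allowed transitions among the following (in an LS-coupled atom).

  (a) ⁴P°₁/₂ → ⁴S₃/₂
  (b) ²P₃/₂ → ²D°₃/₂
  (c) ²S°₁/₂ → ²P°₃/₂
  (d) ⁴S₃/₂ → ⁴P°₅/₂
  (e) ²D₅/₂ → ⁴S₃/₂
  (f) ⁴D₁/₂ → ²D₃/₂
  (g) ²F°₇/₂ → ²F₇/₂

(a) allowed
(b) allowed
(c) forbidden (parity fails)
(d) allowed
(e) forbidden (parity, ΔS, ΔL fail)
(f) forbidden (parity, ΔS fail)
(g) allowed
Total allowed: 4 of 7.

4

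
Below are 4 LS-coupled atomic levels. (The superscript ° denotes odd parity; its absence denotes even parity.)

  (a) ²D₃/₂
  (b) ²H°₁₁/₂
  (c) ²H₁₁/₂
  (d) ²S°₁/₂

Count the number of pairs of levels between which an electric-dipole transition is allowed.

1

(a)–(b): forbidden (ΔL, ΔJ).
(a)–(c): forbidden (parity, ΔL, ΔJ).
(a)–(d): forbidden (ΔL).
(b)–(c): allowed.
(b)–(d): forbidden (parity, ΔL, ΔJ).
(c)–(d): forbidden (ΔL, ΔJ).
Allowed pairs: 1 of 6.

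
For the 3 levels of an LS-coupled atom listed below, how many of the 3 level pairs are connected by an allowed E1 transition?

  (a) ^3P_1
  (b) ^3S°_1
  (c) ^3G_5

(a)–(b): allowed.
(a)–(c): forbidden (parity, ΔL, ΔJ).
(b)–(c): forbidden (ΔL, ΔJ).
Allowed pairs: 1 of 3.

1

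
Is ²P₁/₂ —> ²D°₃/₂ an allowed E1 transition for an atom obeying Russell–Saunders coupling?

allowed

Initial level: S=1/2, L=1, J=1/2, parity even. Final level: S=1/2, L=2, J=3/2, parity odd.
Parity must change: even → odd — satisfied.
ΔS = 0: S: 1/2 → 1/2 — satisfied.
ΔL = 0, ±1 (not L=0↔0): L: 1 → 2, ΔL = +1 — satisfied.
ΔJ = 0, ±1 (not J=0↔0): J: 1/2 → 3/2, ΔJ = +1 — satisfied.
All four E1 rules are satisfied.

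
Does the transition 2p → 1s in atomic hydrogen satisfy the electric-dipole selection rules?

Initial l = 1, final l = 0, so Δl = -1. E1 requires Δl = ±1: ok.
All E1 selection rules are satisfied.

allowed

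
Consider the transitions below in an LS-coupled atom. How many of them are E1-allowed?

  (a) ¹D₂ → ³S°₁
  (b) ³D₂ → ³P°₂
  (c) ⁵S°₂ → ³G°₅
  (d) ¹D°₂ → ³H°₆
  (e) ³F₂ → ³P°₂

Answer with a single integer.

(a) forbidden (ΔS, ΔL fail)
(b) allowed
(c) forbidden (parity, ΔS, ΔL, ΔJ fail)
(d) forbidden (parity, ΔS, ΔL, ΔJ fail)
(e) forbidden (ΔL fails)
Total allowed: 1 of 5.

1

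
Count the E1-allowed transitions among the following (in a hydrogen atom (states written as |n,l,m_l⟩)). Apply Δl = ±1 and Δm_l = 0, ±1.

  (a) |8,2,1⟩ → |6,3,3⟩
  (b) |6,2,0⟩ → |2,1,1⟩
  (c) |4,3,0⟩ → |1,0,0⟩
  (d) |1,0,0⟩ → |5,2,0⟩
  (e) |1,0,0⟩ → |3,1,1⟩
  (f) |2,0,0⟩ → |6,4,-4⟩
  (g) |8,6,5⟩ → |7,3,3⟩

2

(a) forbidden — Δm_l = +2 (E1 requires Δm_l = 0, ±1)
(b) allowed
(c) forbidden — Δl = -3 (E1 requires Δl = ±1)
(d) forbidden — Δl = +2 (E1 requires Δl = ±1)
(e) allowed
(f) forbidden — Δl = +4 (E1 requires Δl = ±1); Δm_l = -4 (E1 requires Δm_l = 0, ±1)
(g) forbidden — Δl = -3 (E1 requires Δl = ±1); Δm_l = -2 (E1 requires Δm_l = 0, ±1)
Total allowed: 2 of 7.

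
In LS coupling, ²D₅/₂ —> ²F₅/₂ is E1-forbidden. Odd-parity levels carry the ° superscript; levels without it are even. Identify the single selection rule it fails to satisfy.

Parity must change: even → even — fails.
ΔS = 0: S: 1/2 → 1/2 — passes.
ΔL = 0, ±1 (not L=0↔0): L: 2 → 3, ΔL = +1 — passes.
ΔJ = 0, ±1 (not J=0↔0): J: 5/2 → 5/2, ΔJ = +0 — passes.

parity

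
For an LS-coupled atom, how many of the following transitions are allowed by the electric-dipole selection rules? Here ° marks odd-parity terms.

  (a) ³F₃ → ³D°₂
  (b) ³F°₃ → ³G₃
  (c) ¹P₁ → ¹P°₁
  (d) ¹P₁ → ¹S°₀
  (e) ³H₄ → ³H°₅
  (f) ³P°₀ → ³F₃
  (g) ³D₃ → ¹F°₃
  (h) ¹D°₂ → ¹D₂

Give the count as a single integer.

6

(a) allowed
(b) allowed
(c) allowed
(d) allowed
(e) allowed
(f) forbidden (ΔL, ΔJ fail)
(g) forbidden (ΔS fails)
(h) allowed
Total allowed: 6 of 8.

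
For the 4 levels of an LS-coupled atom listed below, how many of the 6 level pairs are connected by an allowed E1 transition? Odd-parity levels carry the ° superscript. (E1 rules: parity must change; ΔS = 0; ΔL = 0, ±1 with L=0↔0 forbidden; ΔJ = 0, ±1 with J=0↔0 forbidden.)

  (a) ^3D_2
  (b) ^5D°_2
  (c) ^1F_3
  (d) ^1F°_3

(a)–(b): forbidden (ΔS).
(a)–(c): forbidden (parity, ΔS).
(a)–(d): forbidden (ΔS).
(b)–(c): forbidden (ΔS).
(b)–(d): forbidden (parity, ΔS).
(c)–(d): allowed.
Allowed pairs: 1 of 6.

1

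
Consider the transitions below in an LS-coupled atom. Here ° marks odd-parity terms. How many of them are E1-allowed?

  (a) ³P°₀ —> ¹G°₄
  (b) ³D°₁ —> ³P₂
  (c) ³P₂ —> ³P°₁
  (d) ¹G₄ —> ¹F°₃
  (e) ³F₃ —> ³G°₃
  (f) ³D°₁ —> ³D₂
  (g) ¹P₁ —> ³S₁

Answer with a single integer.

(a) forbidden (parity, ΔS, ΔL, ΔJ fail)
(b) allowed
(c) allowed
(d) allowed
(e) allowed
(f) allowed
(g) forbidden (parity, ΔS fail)
Total allowed: 5 of 7.

5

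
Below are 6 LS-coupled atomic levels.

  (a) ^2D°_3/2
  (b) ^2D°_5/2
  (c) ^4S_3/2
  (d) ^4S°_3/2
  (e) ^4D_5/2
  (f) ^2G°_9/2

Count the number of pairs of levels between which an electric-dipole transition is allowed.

(a)–(b): forbidden (parity).
(a)–(c): forbidden (ΔS, ΔL).
(a)–(d): forbidden (parity, ΔS, ΔL).
(a)–(e): forbidden (ΔS).
(a)–(f): forbidden (parity, ΔL, ΔJ).
(b)–(c): forbidden (ΔS, ΔL).
(b)–(d): forbidden (parity, ΔS, ΔL).
(b)–(e): forbidden (ΔS).
(b)–(f): forbidden (parity, ΔL, ΔJ).
(c)–(d): forbidden (ΔL).
(c)–(e): forbidden (parity, ΔL).
(c)–(f): forbidden (ΔS, ΔL, ΔJ).
(d)–(e): forbidden (ΔL).
(d)–(f): forbidden (parity, ΔS, ΔL, ΔJ).
(e)–(f): forbidden (ΔS, ΔL, ΔJ).
Allowed pairs: 0 of 15.

0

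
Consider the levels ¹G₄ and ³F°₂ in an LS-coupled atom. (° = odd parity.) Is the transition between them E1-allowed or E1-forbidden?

Parity must change: even → odd — passes.
ΔS = 0: S: 0 → 1 — fails.
ΔL = 0, ±1 (not L=0↔0): L: 4 → 3, ΔL = -1 — passes.
ΔJ = 0, ±1 (not J=0↔0): J: 4 → 2, ΔJ = -2 — fails.
Rule(s) violated: ΔS, ΔJ.

forbidden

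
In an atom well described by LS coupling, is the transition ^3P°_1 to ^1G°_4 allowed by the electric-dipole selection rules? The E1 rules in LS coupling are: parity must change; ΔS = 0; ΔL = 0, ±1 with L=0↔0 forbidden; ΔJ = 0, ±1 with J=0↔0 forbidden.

forbidden

Initial level: S=1, L=1, J=1, parity odd. Final level: S=0, L=4, J=4, parity odd.
Parity must change: odd → odd — fails.
ΔS = 0: S: 1 → 0 — fails.
ΔL = 0, ±1 (not L=0↔0): L: 1 → 4, ΔL = +3 — fails.
ΔJ = 0, ±1 (not J=0↔0): J: 1 → 4, ΔJ = +3 — fails.
Rule(s) violated: parity, ΔS, ΔL, ΔJ.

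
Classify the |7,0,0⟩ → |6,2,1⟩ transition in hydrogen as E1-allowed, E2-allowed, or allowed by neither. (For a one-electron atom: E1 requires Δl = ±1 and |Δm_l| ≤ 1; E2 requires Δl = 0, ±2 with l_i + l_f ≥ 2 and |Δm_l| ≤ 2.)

E2

Δl = 2 − 0 = +2; l_i + l_f = 2.
Δm_l = +1.
E1 (Δl = ±1, |Δm_l| ≤ 1): not satisfied.
E2 (Δl = 0,±2, l_i+l_f ≥ 2, |Δm_l| ≤ 2): satisfied.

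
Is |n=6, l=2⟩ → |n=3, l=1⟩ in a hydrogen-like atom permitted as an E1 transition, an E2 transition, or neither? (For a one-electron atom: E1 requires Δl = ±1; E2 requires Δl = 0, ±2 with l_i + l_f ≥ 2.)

E1

Δl = 1 − 2 = -1; l_i + l_f = 3.
E1 (Δl = ±1): satisfied.
E2 (Δl = 0,±2, l_i+l_f ≥ 2): not satisfied.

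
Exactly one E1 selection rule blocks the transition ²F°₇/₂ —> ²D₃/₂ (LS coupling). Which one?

the ΔJ = 0, ±1 rule

Parity must change: odd → even — ok.
ΔS = 0: S: 1/2 → 1/2 — ok.
ΔL = 0, ±1 (not L=0↔0): L: 3 → 2, ΔL = -1 — ok.
ΔJ = 0, ±1 (not J=0↔0): J: 7/2 → 3/2, ΔJ = -2 — fails.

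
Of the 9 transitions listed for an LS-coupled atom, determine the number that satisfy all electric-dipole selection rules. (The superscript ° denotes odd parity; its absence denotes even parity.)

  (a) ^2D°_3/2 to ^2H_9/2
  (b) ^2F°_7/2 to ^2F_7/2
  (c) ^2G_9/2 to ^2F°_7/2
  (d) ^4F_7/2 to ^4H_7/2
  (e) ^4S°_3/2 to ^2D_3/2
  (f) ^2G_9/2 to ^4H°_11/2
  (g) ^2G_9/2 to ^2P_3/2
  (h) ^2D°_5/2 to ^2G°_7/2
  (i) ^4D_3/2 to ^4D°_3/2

(a) forbidden (ΔL, ΔJ fail)
(b) allowed
(c) allowed
(d) forbidden (parity, ΔL fail)
(e) forbidden (ΔS, ΔL fail)
(f) forbidden (ΔS fails)
(g) forbidden (parity, ΔL, ΔJ fail)
(h) forbidden (parity, ΔL fail)
(i) allowed
Total allowed: 3 of 9.

3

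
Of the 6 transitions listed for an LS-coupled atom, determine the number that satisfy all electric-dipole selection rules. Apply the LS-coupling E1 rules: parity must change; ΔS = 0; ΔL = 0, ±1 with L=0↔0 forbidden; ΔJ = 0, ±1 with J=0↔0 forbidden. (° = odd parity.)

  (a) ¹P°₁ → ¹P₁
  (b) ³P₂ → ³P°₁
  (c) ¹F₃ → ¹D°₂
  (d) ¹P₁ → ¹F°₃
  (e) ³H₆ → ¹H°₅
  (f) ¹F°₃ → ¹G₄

(a) allowed
(b) allowed
(c) allowed
(d) forbidden (ΔL, ΔJ fail)
(e) forbidden (ΔS fails)
(f) allowed
Total allowed: 4 of 6.

4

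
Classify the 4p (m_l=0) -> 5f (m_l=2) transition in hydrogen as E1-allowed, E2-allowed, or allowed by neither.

Δl = 3 − 1 = +2; l_i + l_f = 4.
Δm_l = +2.
E1 (Δl = ±1, |Δm_l| ≤ 1): not satisfied.
E2 (Δl = 0,±2, l_i+l_f ≥ 2, |Δm_l| ≤ 2): satisfied.

E2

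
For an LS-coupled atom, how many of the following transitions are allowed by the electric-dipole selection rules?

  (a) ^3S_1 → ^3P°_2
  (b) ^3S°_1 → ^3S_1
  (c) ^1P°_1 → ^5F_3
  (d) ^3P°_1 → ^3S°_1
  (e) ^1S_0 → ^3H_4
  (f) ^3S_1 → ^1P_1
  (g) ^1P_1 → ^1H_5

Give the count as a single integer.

1

(a) allowed
(b) forbidden (ΔL fails)
(c) forbidden (ΔS, ΔL, ΔJ fail)
(d) forbidden (parity fails)
(e) forbidden (parity, ΔS, ΔL, ΔJ fail)
(f) forbidden (parity, ΔS fail)
(g) forbidden (parity, ΔL, ΔJ fail)
Total allowed: 1 of 7.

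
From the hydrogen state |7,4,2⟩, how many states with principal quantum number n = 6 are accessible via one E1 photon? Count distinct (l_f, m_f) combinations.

6

E1 requires Δl = ±1, so l_f ∈ {3, 5}; with 0 ≤ l_f ≤ n_f−1 = 5, the allowed l_f values are {3, 5}.
For l_f = 3: m_f ∈ {m_i−1, m_i, m_i+1} ∩ [−3, 3] = {1, 2, 3} → 3 states.
For l_f = 5: m_f ∈ {m_i−1, m_i, m_i+1} ∩ [−5, 5] = {1, 2, 3} → 3 states.
Total: 6.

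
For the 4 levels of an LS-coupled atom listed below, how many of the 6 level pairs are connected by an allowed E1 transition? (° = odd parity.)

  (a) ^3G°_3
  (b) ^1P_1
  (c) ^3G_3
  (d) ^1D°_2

(a)–(b): forbidden (ΔS, ΔL, ΔJ).
(a)–(c): allowed.
(a)–(d): forbidden (parity, ΔS, ΔL).
(b)–(c): forbidden (parity, ΔS, ΔL, ΔJ).
(b)–(d): allowed.
(c)–(d): forbidden (ΔS, ΔL).
Allowed pairs: 2 of 6.

2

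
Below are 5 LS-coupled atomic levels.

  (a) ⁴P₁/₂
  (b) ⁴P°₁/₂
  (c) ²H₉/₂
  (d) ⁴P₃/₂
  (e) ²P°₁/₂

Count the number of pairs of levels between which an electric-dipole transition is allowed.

(a)–(b): allowed.
(a)–(c): forbidden (parity, ΔS, ΔL, ΔJ).
(a)–(d): forbidden (parity).
(a)–(e): forbidden (ΔS).
(b)–(c): forbidden (ΔS, ΔL, ΔJ).
(b)–(d): allowed.
(b)–(e): forbidden (parity, ΔS).
(c)–(d): forbidden (parity, ΔS, ΔL, ΔJ).
(c)–(e): forbidden (ΔL, ΔJ).
(d)–(e): forbidden (ΔS).
Allowed pairs: 2 of 10.

2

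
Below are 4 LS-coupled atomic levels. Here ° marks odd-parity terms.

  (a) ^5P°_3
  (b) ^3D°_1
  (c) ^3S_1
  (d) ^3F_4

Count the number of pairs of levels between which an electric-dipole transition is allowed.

0

(a)–(b): forbidden (parity, ΔS, ΔJ).
(a)–(c): forbidden (ΔS, ΔJ).
(a)–(d): forbidden (ΔS, ΔL).
(b)–(c): forbidden (ΔL).
(b)–(d): forbidden (ΔJ).
(c)–(d): forbidden (parity, ΔL, ΔJ).
Allowed pairs: 0 of 6.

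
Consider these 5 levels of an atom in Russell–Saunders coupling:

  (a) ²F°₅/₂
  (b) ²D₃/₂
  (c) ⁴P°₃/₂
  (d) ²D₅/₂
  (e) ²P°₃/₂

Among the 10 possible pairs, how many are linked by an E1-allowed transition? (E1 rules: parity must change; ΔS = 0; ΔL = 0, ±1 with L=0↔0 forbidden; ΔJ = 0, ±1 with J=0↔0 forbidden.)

(a)–(b): allowed.
(a)–(c): forbidden (parity, ΔS, ΔL).
(a)–(d): allowed.
(a)–(e): forbidden (parity, ΔL).
(b)–(c): forbidden (ΔS).
(b)–(d): forbidden (parity).
(b)–(e): allowed.
(c)–(d): forbidden (ΔS).
(c)–(e): forbidden (parity, ΔS).
(d)–(e): allowed.
Allowed pairs: 4 of 10.

4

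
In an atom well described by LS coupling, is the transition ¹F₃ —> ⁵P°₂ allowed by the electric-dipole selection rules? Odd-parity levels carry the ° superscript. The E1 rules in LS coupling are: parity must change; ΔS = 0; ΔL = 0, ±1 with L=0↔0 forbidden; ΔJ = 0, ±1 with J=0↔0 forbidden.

forbidden

Reading off the term symbols: S 0→2, L 3→1, J 3→2, parity even→odd.
Parity must change: even → odd — satisfied.
ΔS = 0: S: 0 → 2 — violated.
ΔL = 0, ±1 (not L=0↔0): L: 3 → 1, ΔL = -2 — violated.
ΔJ = 0, ±1 (not J=0↔0): J: 3 → 2, ΔJ = -1 — satisfied.
Rule(s) violated: ΔS, ΔL.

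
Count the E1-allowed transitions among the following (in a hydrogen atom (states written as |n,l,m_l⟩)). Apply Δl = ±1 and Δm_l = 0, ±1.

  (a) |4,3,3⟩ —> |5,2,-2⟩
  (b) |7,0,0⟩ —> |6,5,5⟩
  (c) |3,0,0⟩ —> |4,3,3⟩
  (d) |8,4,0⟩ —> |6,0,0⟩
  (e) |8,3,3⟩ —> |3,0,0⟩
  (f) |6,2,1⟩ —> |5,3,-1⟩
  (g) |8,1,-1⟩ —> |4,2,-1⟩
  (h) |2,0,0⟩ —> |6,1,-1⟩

2

(a) forbidden — Δm_l = -5 (E1 requires Δm_l = 0, ±1)
(b) forbidden — Δl = +5 (E1 requires Δl = ±1); Δm_l = +5 (E1 requires Δm_l = 0, ±1)
(c) forbidden — Δl = +3 (E1 requires Δl = ±1); Δm_l = +3 (E1 requires Δm_l = 0, ±1)
(d) forbidden — Δl = -4 (E1 requires Δl = ±1)
(e) forbidden — Δl = -3 (E1 requires Δl = ±1); Δm_l = -3 (E1 requires Δm_l = 0, ±1)
(f) forbidden — Δm_l = -2 (E1 requires Δm_l = 0, ±1)
(g) allowed
(h) allowed
Total allowed: 2 of 8.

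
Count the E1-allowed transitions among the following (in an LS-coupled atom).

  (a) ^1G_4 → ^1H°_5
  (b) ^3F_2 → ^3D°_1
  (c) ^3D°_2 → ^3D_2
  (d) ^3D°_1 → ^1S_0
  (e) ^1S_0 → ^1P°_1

4

(a) allowed
(b) allowed
(c) allowed
(d) forbidden (ΔS, ΔL fail)
(e) allowed
Total allowed: 4 of 5.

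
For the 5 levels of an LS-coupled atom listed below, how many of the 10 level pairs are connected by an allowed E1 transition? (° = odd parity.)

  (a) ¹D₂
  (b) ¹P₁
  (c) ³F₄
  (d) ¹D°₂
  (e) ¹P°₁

4

(a)–(b): forbidden (parity).
(a)–(c): forbidden (parity, ΔS, ΔJ).
(a)–(d): allowed.
(a)–(e): allowed.
(b)–(c): forbidden (parity, ΔS, ΔL, ΔJ).
(b)–(d): allowed.
(b)–(e): allowed.
(c)–(d): forbidden (ΔS, ΔJ).
(c)–(e): forbidden (ΔS, ΔL, ΔJ).
(d)–(e): forbidden (parity).
Allowed pairs: 4 of 10.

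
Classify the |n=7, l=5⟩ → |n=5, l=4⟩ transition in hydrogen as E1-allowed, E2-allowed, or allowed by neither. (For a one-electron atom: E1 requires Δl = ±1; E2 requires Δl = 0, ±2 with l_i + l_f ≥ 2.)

E1

Δl = 4 − 5 = -1; l_i + l_f = 9.
E1 (Δl = ±1): satisfied.
E2 (Δl = 0,±2, l_i+l_f ≥ 2): not satisfied.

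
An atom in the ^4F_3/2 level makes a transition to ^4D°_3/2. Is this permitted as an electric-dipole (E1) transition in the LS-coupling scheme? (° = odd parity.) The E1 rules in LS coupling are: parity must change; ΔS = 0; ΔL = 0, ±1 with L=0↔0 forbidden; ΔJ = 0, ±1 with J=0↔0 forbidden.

allowed

Initial level: S=3/2, L=3, J=3/2, parity even. Final level: S=3/2, L=2, J=3/2, parity odd.
ΔS = 0: S: 3/2 → 3/2 — ok.
Parity must change: even → odd — ok.
ΔL = 0, ±1 (not L=0↔0): L: 3 → 2, ΔL = -1 — ok.
ΔJ = 0, ±1 (not J=0↔0): J: 3/2 → 3/2, ΔJ = +0 — ok.
All four E1 rules are satisfied.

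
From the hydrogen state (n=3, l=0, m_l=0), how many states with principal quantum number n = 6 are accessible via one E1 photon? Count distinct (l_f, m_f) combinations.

E1 requires Δl = ±1, so l_f ∈ {-1, 1}; with 0 ≤ l_f ≤ n_f−1 = 5, the allowed l_f values are {1}.
For l_f = 1: m_f ∈ {m_i−1, m_i, m_i+1} ∩ [−1, 1] = {-1, 0, 1} → 3 states.
Total: 3.

3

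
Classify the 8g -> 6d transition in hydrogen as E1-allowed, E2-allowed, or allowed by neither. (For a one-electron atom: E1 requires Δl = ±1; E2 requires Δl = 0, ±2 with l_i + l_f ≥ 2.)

Δl = 2 − 4 = -2; l_i + l_f = 6.
E1 (Δl = ±1): not satisfied.
E2 (Δl = 0,±2, l_i+l_f ≥ 2): satisfied.

E2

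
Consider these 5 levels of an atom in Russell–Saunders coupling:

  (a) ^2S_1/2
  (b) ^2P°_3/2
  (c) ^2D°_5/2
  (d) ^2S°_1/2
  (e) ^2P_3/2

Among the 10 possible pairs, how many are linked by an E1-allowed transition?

(a)–(b): allowed.
(a)–(c): forbidden (ΔL, ΔJ).
(a)–(d): forbidden (ΔL).
(a)–(e): forbidden (parity).
(b)–(c): forbidden (parity).
(b)–(d): forbidden (parity).
(b)–(e): allowed.
(c)–(d): forbidden (parity, ΔL, ΔJ).
(c)–(e): allowed.
(d)–(e): allowed.
Allowed pairs: 4 of 10.

4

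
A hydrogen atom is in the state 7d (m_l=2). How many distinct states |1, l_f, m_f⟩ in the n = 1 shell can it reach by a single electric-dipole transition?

0

E1 requires l_f ∈ {1, 3}, but neither lies in [0, 0], so no final state is reachable.
Total: 0.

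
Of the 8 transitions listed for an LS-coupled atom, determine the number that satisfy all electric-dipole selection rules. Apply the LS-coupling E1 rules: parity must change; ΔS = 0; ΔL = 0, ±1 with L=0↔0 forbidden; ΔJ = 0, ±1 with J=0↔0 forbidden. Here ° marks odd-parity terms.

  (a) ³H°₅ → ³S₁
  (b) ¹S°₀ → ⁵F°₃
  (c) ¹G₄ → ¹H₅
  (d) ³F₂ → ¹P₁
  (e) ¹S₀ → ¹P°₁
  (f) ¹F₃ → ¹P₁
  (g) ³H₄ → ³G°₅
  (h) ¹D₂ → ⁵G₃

2

(a) forbidden (ΔL, ΔJ fail)
(b) forbidden (parity, ΔS, ΔL, ΔJ fail)
(c) forbidden (parity fails)
(d) forbidden (parity, ΔS, ΔL fail)
(e) allowed
(f) forbidden (parity, ΔL, ΔJ fail)
(g) allowed
(h) forbidden (parity, ΔS, ΔL fail)
Total allowed: 2 of 8.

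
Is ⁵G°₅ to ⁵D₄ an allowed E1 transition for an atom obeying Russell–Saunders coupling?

forbidden

Parity must change: odd → even — satisfied.
ΔS = 0: S: 2 → 2 — satisfied.
ΔL = 0, ±1 (not L=0↔0): L: 4 → 2, ΔL = -2 — violated.
ΔJ = 0, ±1 (not J=0↔0): J: 5 → 4, ΔJ = -1 — satisfied.
Rule(s) violated: ΔL.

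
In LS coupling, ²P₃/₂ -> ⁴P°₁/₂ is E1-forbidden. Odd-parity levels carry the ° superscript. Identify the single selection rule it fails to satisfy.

the ΔS = 0 rule

Reading off the term symbols: S 1/2→3/2, L 1→1, J 3/2→1/2, parity even→odd.
Parity must change: even → odd — satisfied.
ΔS = 0: S: 1/2 → 3/2 — violated.
ΔL = 0, ±1 (not L=0↔0): L: 1 → 1, ΔL = +0 — satisfied.
ΔJ = 0, ±1 (not J=0↔0): J: 3/2 → 1/2, ΔJ = -1 — satisfied.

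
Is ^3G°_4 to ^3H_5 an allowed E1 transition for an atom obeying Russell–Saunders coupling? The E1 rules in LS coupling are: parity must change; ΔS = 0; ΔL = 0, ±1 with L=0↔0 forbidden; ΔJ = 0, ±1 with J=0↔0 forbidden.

allowed

Reading off the term symbols: S 1→1, L 4→5, J 4→5, parity odd→even.
Parity must change: odd → even — passes.
ΔL = 0, ±1 (not L=0↔0): L: 4 → 5, ΔL = +1 — passes.
ΔJ = 0, ±1 (not J=0↔0): J: 4 → 5, ΔJ = +1 — passes.
ΔS = 0: S: 1 → 1 — passes.
All four E1 rules are satisfied.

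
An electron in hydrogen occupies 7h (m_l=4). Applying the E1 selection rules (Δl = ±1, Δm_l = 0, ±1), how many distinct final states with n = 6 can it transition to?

2

E1 requires Δl = ±1, so l_f ∈ {4, 6}; with 0 ≤ l_f ≤ n_f−1 = 5, the allowed l_f values are {4}.
For l_f = 4: m_f ∈ {m_i−1, m_i, m_i+1} ∩ [−4, 4] = {3, 4} → 2 states.
Total: 2.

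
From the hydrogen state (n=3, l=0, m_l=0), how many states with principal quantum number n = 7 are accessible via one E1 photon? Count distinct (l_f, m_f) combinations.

E1 requires Δl = ±1, so l_f ∈ {-1, 1}; with 0 ≤ l_f ≤ n_f−1 = 6, the allowed l_f values are {1}.
For l_f = 1: m_f ∈ {m_i−1, m_i, m_i+1} ∩ [−1, 1] = {-1, 0, 1} → 3 states.
Total: 3.

3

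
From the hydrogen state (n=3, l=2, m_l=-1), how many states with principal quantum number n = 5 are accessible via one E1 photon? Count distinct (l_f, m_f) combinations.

5

E1 requires Δl = ±1, so l_f ∈ {1, 3}; with 0 ≤ l_f ≤ n_f−1 = 4, the allowed l_f values are {1, 3}.
For l_f = 1: m_f ∈ {m_i−1, m_i, m_i+1} ∩ [−1, 1] = {-1, 0} → 2 states.
For l_f = 3: m_f ∈ {m_i−1, m_i, m_i+1} ∩ [−3, 3] = {-2, -1, 0} → 3 states.
Total: 5.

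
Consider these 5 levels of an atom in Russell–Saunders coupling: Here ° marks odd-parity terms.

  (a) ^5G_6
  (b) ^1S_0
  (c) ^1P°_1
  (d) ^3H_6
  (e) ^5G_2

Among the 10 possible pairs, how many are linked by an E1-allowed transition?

1

(a)–(b): forbidden (parity, ΔS, ΔL, ΔJ).
(a)–(c): forbidden (ΔS, ΔL, ΔJ).
(a)–(d): forbidden (parity, ΔS).
(a)–(e): forbidden (parity, ΔJ).
(b)–(c): allowed.
(b)–(d): forbidden (parity, ΔS, ΔL, ΔJ).
(b)–(e): forbidden (parity, ΔS, ΔL, ΔJ).
(c)–(d): forbidden (ΔS, ΔL, ΔJ).
(c)–(e): forbidden (ΔS, ΔL).
(d)–(e): forbidden (parity, ΔS, ΔJ).
Allowed pairs: 1 of 10.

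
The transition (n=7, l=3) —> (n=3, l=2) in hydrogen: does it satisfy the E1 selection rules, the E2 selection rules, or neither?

E1

Δl = 2 − 3 = -1; l_i + l_f = 5.
E1 (Δl = ±1): satisfied.
E2 (Δl = 0,±2, l_i+l_f ≥ 2): not satisfied.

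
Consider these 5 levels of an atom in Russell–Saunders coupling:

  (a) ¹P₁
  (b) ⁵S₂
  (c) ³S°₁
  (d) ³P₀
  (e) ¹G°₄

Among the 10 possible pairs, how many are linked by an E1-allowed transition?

(a)–(b): forbidden (parity, ΔS).
(a)–(c): forbidden (ΔS).
(a)–(d): forbidden (parity, ΔS).
(a)–(e): forbidden (ΔL, ΔJ).
(b)–(c): forbidden (ΔS, ΔL).
(b)–(d): forbidden (parity, ΔS, ΔJ).
(b)–(e): forbidden (ΔS, ΔL, ΔJ).
(c)–(d): allowed.
(c)–(e): forbidden (parity, ΔS, ΔL, ΔJ).
(d)–(e): forbidden (ΔS, ΔL, ΔJ).
Allowed pairs: 1 of 10.

1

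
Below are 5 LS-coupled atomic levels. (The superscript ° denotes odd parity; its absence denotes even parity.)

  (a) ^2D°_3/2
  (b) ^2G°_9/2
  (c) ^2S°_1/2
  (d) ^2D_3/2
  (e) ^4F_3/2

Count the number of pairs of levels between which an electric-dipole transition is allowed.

(a)–(b): forbidden (parity, ΔL, ΔJ).
(a)–(c): forbidden (parity, ΔL).
(a)–(d): allowed.
(a)–(e): forbidden (ΔS).
(b)–(c): forbidden (parity, ΔL, ΔJ).
(b)–(d): forbidden (ΔL, ΔJ).
(b)–(e): forbidden (ΔS, ΔJ).
(c)–(d): forbidden (ΔL).
(c)–(e): forbidden (ΔS, ΔL).
(d)–(e): forbidden (parity, ΔS).
Allowed pairs: 1 of 10.

1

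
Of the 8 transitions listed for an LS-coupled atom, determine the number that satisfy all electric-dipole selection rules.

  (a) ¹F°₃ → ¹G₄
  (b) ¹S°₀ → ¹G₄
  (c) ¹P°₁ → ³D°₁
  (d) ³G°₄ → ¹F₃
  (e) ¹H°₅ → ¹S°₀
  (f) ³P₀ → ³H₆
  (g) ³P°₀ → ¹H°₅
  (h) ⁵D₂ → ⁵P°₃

2

(a) allowed
(b) forbidden (ΔL, ΔJ fail)
(c) forbidden (parity, ΔS fail)
(d) forbidden (ΔS fails)
(e) forbidden (parity, ΔL, ΔJ fail)
(f) forbidden (parity, ΔL, ΔJ fail)
(g) forbidden (parity, ΔS, ΔL, ΔJ fail)
(h) allowed
Total allowed: 2 of 8.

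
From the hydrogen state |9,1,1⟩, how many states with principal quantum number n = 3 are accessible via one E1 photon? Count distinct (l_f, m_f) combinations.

4

E1 requires Δl = ±1, so l_f ∈ {0, 2}; with 0 ≤ l_f ≤ n_f−1 = 2, the allowed l_f values are {0, 2}.
For l_f = 0: m_f ∈ {m_i−1, m_i, m_i+1} ∩ [−0, 0] = {0} → 1 state.
For l_f = 2: m_f ∈ {m_i−1, m_i, m_i+1} ∩ [−2, 2] = {0, 1, 2} → 3 states.
Total: 4.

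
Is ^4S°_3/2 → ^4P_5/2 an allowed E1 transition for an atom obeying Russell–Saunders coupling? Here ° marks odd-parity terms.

allowed

Initial level: S=3/2, L=0, J=3/2, parity odd. Final level: S=3/2, L=1, J=5/2, parity even.
Parity must change: odd → even — ✓.
ΔS = 0: S: 3/2 → 3/2 — ✓.
ΔL = 0, ±1 (not L=0↔0): L: 0 → 1, ΔL = +1 — ✓.
ΔJ = 0, ±1 (not J=0↔0): J: 3/2 → 5/2, ΔJ = +1 — ✓.
All four E1 rules are satisfied.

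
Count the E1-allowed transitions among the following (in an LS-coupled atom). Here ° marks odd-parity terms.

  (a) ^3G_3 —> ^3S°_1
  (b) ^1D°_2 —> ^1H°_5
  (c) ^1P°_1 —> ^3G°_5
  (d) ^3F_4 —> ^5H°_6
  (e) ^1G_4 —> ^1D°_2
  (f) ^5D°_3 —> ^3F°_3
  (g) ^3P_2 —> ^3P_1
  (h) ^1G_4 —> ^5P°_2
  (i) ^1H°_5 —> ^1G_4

1

(a) forbidden (ΔL, ΔJ fail)
(b) forbidden (parity, ΔL, ΔJ fail)
(c) forbidden (parity, ΔS, ΔL, ΔJ fail)
(d) forbidden (ΔS, ΔL, ΔJ fail)
(e) forbidden (ΔL, ΔJ fail)
(f) forbidden (parity, ΔS fail)
(g) forbidden (parity fails)
(h) forbidden (ΔS, ΔL, ΔJ fail)
(i) allowed
Total allowed: 1 of 9.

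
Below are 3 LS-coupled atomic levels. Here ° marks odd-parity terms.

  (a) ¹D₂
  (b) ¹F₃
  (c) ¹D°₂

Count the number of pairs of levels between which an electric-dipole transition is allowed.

2

(a)–(b): forbidden (parity).
(a)–(c): allowed.
(b)–(c): allowed.
Allowed pairs: 2 of 3.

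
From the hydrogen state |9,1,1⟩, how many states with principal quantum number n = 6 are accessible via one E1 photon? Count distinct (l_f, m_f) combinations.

4

E1 requires Δl = ±1, so l_f ∈ {0, 2}; with 0 ≤ l_f ≤ n_f−1 = 5, the allowed l_f values are {0, 2}.
For l_f = 0: m_f ∈ {m_i−1, m_i, m_i+1} ∩ [−0, 0] = {0} → 1 state.
For l_f = 2: m_f ∈ {m_i−1, m_i, m_i+1} ∩ [−2, 2] = {0, 1, 2} → 3 states.
Total: 4.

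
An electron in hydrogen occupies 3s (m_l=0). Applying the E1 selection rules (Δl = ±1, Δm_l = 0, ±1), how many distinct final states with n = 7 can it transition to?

3

E1 requires Δl = ±1, so l_f ∈ {-1, 1}; with 0 ≤ l_f ≤ n_f−1 = 6, the allowed l_f values are {1}.
For l_f = 1: m_f ∈ {m_i−1, m_i, m_i+1} ∩ [−1, 1] = {-1, 0, 1} → 3 states.
Total: 3.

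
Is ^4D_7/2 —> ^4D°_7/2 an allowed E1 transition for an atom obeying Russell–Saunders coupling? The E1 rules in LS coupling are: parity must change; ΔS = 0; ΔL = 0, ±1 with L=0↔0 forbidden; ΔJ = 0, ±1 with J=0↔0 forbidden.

allowed

Reading off the term symbols: S 3/2→3/2, L 2→2, J 7/2→7/2, parity even→odd.
Parity must change: even → odd — passes.
ΔS = 0: S: 3/2 → 3/2 — passes.
ΔL = 0, ±1 (not L=0↔0): L: 2 → 2, ΔL = +0 — passes.
ΔJ = 0, ±1 (not J=0↔0): J: 7/2 → 7/2, ΔJ = +0 — passes.
All four E1 rules are satisfied.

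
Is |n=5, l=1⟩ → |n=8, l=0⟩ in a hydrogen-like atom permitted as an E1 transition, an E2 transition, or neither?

Δl = 0 − 1 = -1; l_i + l_f = 1.
E1 (Δl = ±1): satisfied.
E2 (Δl = 0,±2, l_i+l_f ≥ 2): not satisfied.

E1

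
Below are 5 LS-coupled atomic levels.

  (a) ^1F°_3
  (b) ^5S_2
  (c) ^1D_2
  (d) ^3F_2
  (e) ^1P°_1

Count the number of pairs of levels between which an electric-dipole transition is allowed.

(a)–(b): forbidden (ΔS, ΔL).
(a)–(c): allowed.
(a)–(d): forbidden (ΔS).
(a)–(e): forbidden (parity, ΔL, ΔJ).
(b)–(c): forbidden (parity, ΔS, ΔL).
(b)–(d): forbidden (parity, ΔS, ΔL).
(b)–(e): forbidden (ΔS).
(c)–(d): forbidden (parity, ΔS).
(c)–(e): allowed.
(d)–(e): forbidden (ΔS, ΔL).
Allowed pairs: 2 of 10.

2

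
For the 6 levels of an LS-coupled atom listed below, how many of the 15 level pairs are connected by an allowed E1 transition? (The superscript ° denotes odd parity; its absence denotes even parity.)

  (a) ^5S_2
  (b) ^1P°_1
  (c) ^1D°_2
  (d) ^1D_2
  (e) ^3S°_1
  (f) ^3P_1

3

(a)–(b): forbidden (ΔS).
(a)–(c): forbidden (ΔS, ΔL).
(a)–(d): forbidden (parity, ΔS, ΔL).
(a)–(e): forbidden (ΔS, ΔL).
(a)–(f): forbidden (parity, ΔS).
(b)–(c): forbidden (parity).
(b)–(d): allowed.
(b)–(e): forbidden (parity, ΔS).
(b)–(f): forbidden (ΔS).
(c)–(d): allowed.
(c)–(e): forbidden (parity, ΔS, ΔL).
(c)–(f): forbidden (ΔS).
(d)–(e): forbidden (ΔS, ΔL).
(d)–(f): forbidden (parity, ΔS).
(e)–(f): allowed.
Allowed pairs: 3 of 15.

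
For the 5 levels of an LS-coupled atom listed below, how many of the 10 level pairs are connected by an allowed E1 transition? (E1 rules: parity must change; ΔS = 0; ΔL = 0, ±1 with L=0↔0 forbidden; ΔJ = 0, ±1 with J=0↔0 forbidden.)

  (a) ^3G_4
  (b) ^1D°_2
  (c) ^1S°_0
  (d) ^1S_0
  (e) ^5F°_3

(a)–(b): forbidden (ΔS, ΔL, ΔJ).
(a)–(c): forbidden (ΔS, ΔL, ΔJ).
(a)–(d): forbidden (parity, ΔS, ΔL, ΔJ).
(a)–(e): forbidden (ΔS).
(b)–(c): forbidden (parity, ΔL, ΔJ).
(b)–(d): forbidden (ΔL, ΔJ).
(b)–(e): forbidden (parity, ΔS).
(c)–(d): forbidden (ΔL, ΔJ).
(c)–(e): forbidden (parity, ΔS, ΔL, ΔJ).
(d)–(e): forbidden (ΔS, ΔL, ΔJ).
Allowed pairs: 0 of 10.

0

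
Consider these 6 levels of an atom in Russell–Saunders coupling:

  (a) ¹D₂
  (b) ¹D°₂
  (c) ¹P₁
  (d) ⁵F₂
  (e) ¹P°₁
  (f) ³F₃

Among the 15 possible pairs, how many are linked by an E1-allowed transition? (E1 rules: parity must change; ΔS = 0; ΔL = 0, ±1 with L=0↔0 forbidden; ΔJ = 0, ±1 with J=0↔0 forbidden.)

4

(a)–(b): allowed.
(a)–(c): forbidden (parity).
(a)–(d): forbidden (parity, ΔS).
(a)–(e): allowed.
(a)–(f): forbidden (parity, ΔS).
(b)–(c): allowed.
(b)–(d): forbidden (ΔS).
(b)–(e): forbidden (parity).
(b)–(f): forbidden (ΔS).
(c)–(d): forbidden (parity, ΔS, ΔL).
(c)–(e): allowed.
(c)–(f): forbidden (parity, ΔS, ΔL, ΔJ).
(d)–(e): forbidden (ΔS, ΔL).
(d)–(f): forbidden (parity, ΔS).
(e)–(f): forbidden (ΔS, ΔL, ΔJ).
Allowed pairs: 4 of 15.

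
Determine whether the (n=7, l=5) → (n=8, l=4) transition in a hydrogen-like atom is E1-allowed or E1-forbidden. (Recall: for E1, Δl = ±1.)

Initial l = 5, final l = 4, so Δl = -1. E1 requires Δl = ±1: ok.
All E1 selection rules are satisfied.

allowed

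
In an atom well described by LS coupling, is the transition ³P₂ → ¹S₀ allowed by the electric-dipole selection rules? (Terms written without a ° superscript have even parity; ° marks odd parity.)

Initial level: S=1, L=1, J=2, parity even. Final level: S=0, L=0, J=0, parity even.
Parity must change: even → even — fails.
ΔS = 0: S: 1 → 0 — fails.
ΔL = 0, ±1 (not L=0↔0): L: 1 → 0, ΔL = -1 — ok.
ΔJ = 0, ±1 (not J=0↔0): J: 2 → 0, ΔJ = -2 — fails.
Rule(s) violated: parity, ΔS, ΔJ.

forbidden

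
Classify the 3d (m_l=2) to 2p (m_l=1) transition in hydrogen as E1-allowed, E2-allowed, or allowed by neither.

E1

Δl = 1 − 2 = -1; l_i + l_f = 3.
Δm_l = -1.
E1 (Δl = ±1, |Δm_l| ≤ 1): satisfied.
E2 (Δl = 0,±2, l_i+l_f ≥ 2, |Δm_l| ≤ 2): not satisfied.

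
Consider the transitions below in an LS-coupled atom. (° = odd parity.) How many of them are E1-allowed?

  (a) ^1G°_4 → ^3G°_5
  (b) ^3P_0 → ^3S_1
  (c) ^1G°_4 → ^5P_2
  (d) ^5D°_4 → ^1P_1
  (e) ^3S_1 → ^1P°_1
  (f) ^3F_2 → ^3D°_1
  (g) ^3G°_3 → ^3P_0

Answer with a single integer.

(a) forbidden (parity, ΔS fail)
(b) forbidden (parity fails)
(c) forbidden (ΔS, ΔL, ΔJ fail)
(d) forbidden (ΔS, ΔJ fail)
(e) forbidden (ΔS fails)
(f) allowed
(g) forbidden (ΔL, ΔJ fail)
Total allowed: 1 of 7.

1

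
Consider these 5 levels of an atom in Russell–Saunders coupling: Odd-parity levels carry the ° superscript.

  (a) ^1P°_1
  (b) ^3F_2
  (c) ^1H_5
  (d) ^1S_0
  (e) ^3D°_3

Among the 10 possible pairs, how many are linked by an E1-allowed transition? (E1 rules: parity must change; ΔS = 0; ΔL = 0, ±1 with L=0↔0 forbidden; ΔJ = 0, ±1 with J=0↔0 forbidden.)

2

(a)–(b): forbidden (ΔS, ΔL).
(a)–(c): forbidden (ΔL, ΔJ).
(a)–(d): allowed.
(a)–(e): forbidden (parity, ΔS, ΔJ).
(b)–(c): forbidden (parity, ΔS, ΔL, ΔJ).
(b)–(d): forbidden (parity, ΔS, ΔL, ΔJ).
(b)–(e): allowed.
(c)–(d): forbidden (parity, ΔL, ΔJ).
(c)–(e): forbidden (ΔS, ΔL, ΔJ).
(d)–(e): forbidden (ΔS, ΔL, ΔJ).
Allowed pairs: 2 of 10.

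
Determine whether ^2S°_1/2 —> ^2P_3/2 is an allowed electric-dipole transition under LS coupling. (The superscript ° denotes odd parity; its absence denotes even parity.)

Initial level: S=1/2, L=0, J=1/2, parity odd. Final level: S=1/2, L=1, J=3/2, parity even.
Parity must change: odd → even — ✓.
ΔL = 0, ±1 (not L=0↔0): L: 0 → 1, ΔL = +1 — ✓.
ΔS = 0: S: 1/2 → 1/2 — ✓.
ΔJ = 0, ±1 (not J=0↔0): J: 1/2 → 3/2, ΔJ = +1 — ✓.
All four E1 rules are satisfied.

allowed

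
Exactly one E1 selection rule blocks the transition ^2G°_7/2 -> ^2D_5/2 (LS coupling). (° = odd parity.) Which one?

the ΔL = 0, ±1 rule

Parity must change: odd → even — passes.
ΔS = 0: S: 1/2 → 1/2 — passes.
ΔL = 0, ±1 (not L=0↔0): L: 4 → 2, ΔL = -2 — fails.
ΔJ = 0, ±1 (not J=0↔0): J: 7/2 → 5/2, ΔJ = -1 — passes.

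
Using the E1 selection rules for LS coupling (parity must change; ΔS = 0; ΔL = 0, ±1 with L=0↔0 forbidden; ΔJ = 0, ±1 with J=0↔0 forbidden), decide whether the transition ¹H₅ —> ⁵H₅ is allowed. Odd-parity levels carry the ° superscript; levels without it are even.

Initial level: S=0, L=5, J=5, parity even. Final level: S=2, L=5, J=5, parity even.
Parity must change: even → even — violated.
ΔS = 0: S: 0 → 2 — violated.
ΔL = 0, ±1 (not L=0↔0): L: 5 → 5, ΔL = +0 — satisfied.
ΔJ = 0, ±1 (not J=0↔0): J: 5 → 5, ΔJ = +0 — satisfied.
Rule(s) violated: parity, ΔS.

forbidden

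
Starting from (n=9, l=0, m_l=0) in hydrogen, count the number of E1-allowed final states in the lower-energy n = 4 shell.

E1 requires Δl = ±1, so l_f ∈ {-1, 1}; with 0 ≤ l_f ≤ n_f−1 = 3, the allowed l_f values are {1}.
For l_f = 1: m_f ∈ {m_i−1, m_i, m_i+1} ∩ [−1, 1] = {-1, 0, 1} → 3 states.
Total: 3.

3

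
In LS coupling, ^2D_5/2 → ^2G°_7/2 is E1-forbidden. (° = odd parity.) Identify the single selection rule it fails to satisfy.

the ΔL = 0, ±1 rule

Parity must change: even → odd — ok.
ΔS = 0: S: 1/2 → 1/2 — ok.
ΔL = 0, ±1 (not L=0↔0): L: 2 → 4, ΔL = +2 — fails.
ΔJ = 0, ±1 (not J=0↔0): J: 5/2 → 7/2, ΔJ = +1 — ok.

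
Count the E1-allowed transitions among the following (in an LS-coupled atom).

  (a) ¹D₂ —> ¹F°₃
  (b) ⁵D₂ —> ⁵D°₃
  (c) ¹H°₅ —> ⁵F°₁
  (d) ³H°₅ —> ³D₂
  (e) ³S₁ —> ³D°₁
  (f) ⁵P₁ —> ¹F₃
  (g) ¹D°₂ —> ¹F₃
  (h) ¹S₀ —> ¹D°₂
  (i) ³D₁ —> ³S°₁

3

(a) allowed
(b) allowed
(c) forbidden (parity, ΔS, ΔL, ΔJ fail)
(d) forbidden (ΔL, ΔJ fail)
(e) forbidden (ΔL fails)
(f) forbidden (parity, ΔS, ΔL, ΔJ fail)
(g) allowed
(h) forbidden (ΔL, ΔJ fail)
(i) forbidden (ΔL fails)
Total allowed: 3 of 9.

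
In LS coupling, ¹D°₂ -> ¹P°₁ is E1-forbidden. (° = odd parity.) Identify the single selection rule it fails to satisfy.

Initial level: S=0, L=2, J=2, parity odd. Final level: S=0, L=1, J=1, parity odd.
Parity must change: odd → odd — fails.
ΔS = 0: S: 0 → 0 — passes.
ΔL = 0, ±1 (not L=0↔0): L: 2 → 1, ΔL = -1 — passes.
ΔJ = 0, ±1 (not J=0↔0): J: 2 → 1, ΔJ = -1 — passes.

parity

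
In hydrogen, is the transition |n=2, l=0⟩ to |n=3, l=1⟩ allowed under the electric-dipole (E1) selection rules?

allowed

Initial l = 0, final l = 1, so Δl = +1. E1 requires Δl = ±1: satisfied.
All E1 selection rules are satisfied.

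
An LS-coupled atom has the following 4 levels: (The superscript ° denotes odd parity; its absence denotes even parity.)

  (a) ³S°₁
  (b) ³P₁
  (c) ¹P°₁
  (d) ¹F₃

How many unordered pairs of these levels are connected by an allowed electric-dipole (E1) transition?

1

(a)–(b): allowed.
(a)–(c): forbidden (parity, ΔS).
(a)–(d): forbidden (ΔS, ΔL, ΔJ).
(b)–(c): forbidden (ΔS).
(b)–(d): forbidden (parity, ΔS, ΔL, ΔJ).
(c)–(d): forbidden (ΔL, ΔJ).
Allowed pairs: 1 of 6.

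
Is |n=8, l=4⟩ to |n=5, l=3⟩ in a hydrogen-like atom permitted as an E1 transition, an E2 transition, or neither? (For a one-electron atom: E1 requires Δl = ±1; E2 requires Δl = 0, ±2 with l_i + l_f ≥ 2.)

Δl = 3 − 4 = -1; l_i + l_f = 7.
E1 (Δl = ±1): satisfied.
E2 (Δl = 0,±2, l_i+l_f ≥ 2): not satisfied.

E1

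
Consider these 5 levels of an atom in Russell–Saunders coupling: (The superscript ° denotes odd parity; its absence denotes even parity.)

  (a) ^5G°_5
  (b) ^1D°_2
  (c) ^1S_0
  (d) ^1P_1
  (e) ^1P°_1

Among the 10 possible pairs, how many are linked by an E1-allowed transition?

3

(a)–(b): forbidden (parity, ΔS, ΔL, ΔJ).
(a)–(c): forbidden (ΔS, ΔL, ΔJ).
(a)–(d): forbidden (ΔS, ΔL, ΔJ).
(a)–(e): forbidden (parity, ΔS, ΔL, ΔJ).
(b)–(c): forbidden (ΔL, ΔJ).
(b)–(d): allowed.
(b)–(e): forbidden (parity).
(c)–(d): forbidden (parity).
(c)–(e): allowed.
(d)–(e): allowed.
Allowed pairs: 3 of 10.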